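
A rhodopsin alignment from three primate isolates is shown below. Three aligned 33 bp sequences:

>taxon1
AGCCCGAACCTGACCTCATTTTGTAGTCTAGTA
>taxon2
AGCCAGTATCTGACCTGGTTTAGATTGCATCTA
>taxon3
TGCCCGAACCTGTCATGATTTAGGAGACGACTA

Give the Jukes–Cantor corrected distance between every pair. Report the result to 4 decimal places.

d(taxon1,taxon2) = 0.5587, d(taxon1,taxon3) = 0.3390, d(taxon2,taxon3) = 0.5587

taxon1–taxon2: 13/33 sites differ → p ≈ 0.393939, d = −0.75 ln(1 − 0.525252) = 0.558728 ≈ 0.5587.
taxon1–taxon3: 9/33 sites differ → p ≈ 0.272727, d = −0.75 ln(1 − 0.363636) = 0.338988 ≈ 0.3390.
taxon2–taxon3: 13/33 sites differ → p ≈ 0.393939, d = −0.75 ln(1 − 0.525252) = 0.558728 ≈ 0.5587.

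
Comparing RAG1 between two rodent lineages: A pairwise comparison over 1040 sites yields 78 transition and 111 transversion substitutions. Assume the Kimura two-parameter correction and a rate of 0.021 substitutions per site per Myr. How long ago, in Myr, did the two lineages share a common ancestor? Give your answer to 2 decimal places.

4.96

P = 78/1040 = 0.075 and Q = 111/1040 ≈ 0.106731.
Under the Kimura two-parameter model, d = −½ ln(1 − 2P − Q) − ¼ ln(1 − 2Q).
1 − 2P − Q = 0.743269, giving −½ ln(0.743269) = 0.148349.
1 − 2Q = 0.786538, giving −¼ ln(0.786538) = 0.060029.
d = 0.148349 + 0.060029 = 0.208378.
Under a molecular clock d = 2μt, so t = d/(2μ) = 0.208378 / (2 × 0.021) = 4.96 Myr.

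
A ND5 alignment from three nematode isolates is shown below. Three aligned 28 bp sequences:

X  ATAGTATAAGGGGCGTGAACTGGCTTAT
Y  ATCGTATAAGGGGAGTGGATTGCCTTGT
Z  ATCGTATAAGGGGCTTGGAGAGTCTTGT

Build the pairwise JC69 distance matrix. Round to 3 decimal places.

X–Y: 6/28 sites differ → p ≈ 0.214286, d = −0.75 ln(1 − 0.285715) = 0.252355 ≈ 0.252.
X–Z: 7/28 sites differ → p = 0.25, d = −0.75 ln(1 − 0.333333) = 0.304098 ≈ 0.304.
Y–Z: 5/28 sites differ → p ≈ 0.178571, d = −0.75 ln(1 − 0.238095) = 0.203950 ≈ 0.204.

d(X,Y) = 0.252, d(X,Z) = 0.304, d(Y,Z) = 0.204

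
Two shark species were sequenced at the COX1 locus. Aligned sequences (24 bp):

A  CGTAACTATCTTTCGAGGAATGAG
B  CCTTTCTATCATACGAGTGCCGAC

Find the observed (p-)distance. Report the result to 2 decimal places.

The sequences differ at 10 of 24 positions (sites 2, 4, 5, 11, 13, 18, 19, 20, 21, 24).
p = 10/24 = 0.416666… ≈ 0.42 (to 2 d.p.).

0.42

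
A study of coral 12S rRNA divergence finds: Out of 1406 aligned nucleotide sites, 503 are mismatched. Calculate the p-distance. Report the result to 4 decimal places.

p = 503/1406 = 0.357752… ≈ 0.3578 (to 4 d.p.).

0.3578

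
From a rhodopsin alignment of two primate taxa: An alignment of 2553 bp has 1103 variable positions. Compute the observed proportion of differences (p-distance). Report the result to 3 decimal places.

p = 1103/2553 = 0.432040… ≈ 0.432 (to 3 d.p.).

0.432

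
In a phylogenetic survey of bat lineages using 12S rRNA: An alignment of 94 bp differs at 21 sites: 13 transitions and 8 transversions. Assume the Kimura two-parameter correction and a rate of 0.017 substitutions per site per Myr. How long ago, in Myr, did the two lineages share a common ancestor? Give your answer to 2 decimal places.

7.97

P = 13/94 ≈ 0.138298 and Q = 8/94 ≈ 0.085106.
Under the Kimura two-parameter model, d = −½ ln(1 − 2P − Q) − ¼ ln(1 − 2Q).
1 − 2P − Q = 0.638298, giving −½ ln(0.638298) = 0.224475.
1 − 2Q = 0.829788, giving −¼ ln(0.829788) = 0.046646.
d = 0.224475 + 0.046646 = 0.271121.
Under a molecular clock d = 2μt, so t = d/(2μ) = 0.271121 / (2 × 0.017) = 7.97 Myr.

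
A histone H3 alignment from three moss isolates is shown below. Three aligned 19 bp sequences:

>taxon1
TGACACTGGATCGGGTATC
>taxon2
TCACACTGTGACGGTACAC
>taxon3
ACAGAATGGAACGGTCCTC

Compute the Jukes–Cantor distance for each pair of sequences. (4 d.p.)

taxon1–taxon2: 8/19 sites differ → p ≈ 0.421053, d = −0.75 ln(1 − 0.561404) = 0.618132 ≈ 0.6181.
taxon1–taxon3: 8/19 sites differ → p ≈ 0.421053, d = −0.75 ln(1 − 0.561404) = 0.618132 ≈ 0.6181.
taxon2–taxon3: 7/19 sites differ → p ≈ 0.368421, d = −0.75 ln(1 − 0.491228) = 0.506816 ≈ 0.5068.

d(taxon1,taxon2) = 0.6181, d(taxon1,taxon3) = 0.6181, d(taxon2,taxon3) = 0.5068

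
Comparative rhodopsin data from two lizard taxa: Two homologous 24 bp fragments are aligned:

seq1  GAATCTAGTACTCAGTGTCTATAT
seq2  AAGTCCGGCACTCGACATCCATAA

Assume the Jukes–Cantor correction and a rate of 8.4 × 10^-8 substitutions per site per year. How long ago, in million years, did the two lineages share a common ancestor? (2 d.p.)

The sequences differ at 11 of 24 sites, so p = 11/24 ≈ 0.458333.
d = −(3/4) ln(1 − 4p/3) = −0.75 ln(1 − 0.611111) = −0.75 ln(0.388889)
  = −0.75 × (-0.944461) = 0.708346 substitutions/site.
Under a molecular clock d = 2μt, so t = d/(2μ) = 0.708346 / (2 × 8.4 × 10^-8) = 4.22 million years.

4.22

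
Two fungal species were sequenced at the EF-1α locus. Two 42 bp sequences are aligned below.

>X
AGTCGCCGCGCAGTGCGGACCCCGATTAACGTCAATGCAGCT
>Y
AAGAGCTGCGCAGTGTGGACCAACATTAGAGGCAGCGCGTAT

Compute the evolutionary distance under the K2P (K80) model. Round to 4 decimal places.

Of 42 sites, 7 differences are transitions and 9 are transversions, so P = 7/42 ≈ 0.166667 and Q = 9/42 ≈ 0.214286.
Under the Kimura two-parameter model, d = −½ ln(1 − 2P − Q) − ¼ ln(1 − 2Q).
1 − 2P − Q = 0.45238, giving −½ ln(0.45238) = 0.396616.
1 − 2Q = 0.571428, giving −¼ ln(0.571428) = 0.139904.
d = 0.396616 + 0.139904 = 0.536520.

0.5365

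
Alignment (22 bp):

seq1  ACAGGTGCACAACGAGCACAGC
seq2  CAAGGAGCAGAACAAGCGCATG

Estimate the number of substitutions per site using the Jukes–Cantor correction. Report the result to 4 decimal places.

0.4975

The sequences differ at 8 of 22 sites (1, 2, 6, 10, 14, 18, 21, 22), so p = 8/22 ≈ 0.363636.
d = −(3/4) ln(1 − 4p/3) = −0.75 ln(1 − 0.484848) = −0.75 ln(0.515152)
  = −0.75 × (-0.663293) = 0.497470 substitutions/site.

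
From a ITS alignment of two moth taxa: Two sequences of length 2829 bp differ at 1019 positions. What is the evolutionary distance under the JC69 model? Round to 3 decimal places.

p = 1019/2829 ≈ 0.360198.
d = −(3/4) ln(1 − 4p/3) = −0.75 ln(1 − 0.480264) = −0.75 ln(0.519736)
  = −0.75 × (-0.654434) = 0.490826 substitutions/site.

0.491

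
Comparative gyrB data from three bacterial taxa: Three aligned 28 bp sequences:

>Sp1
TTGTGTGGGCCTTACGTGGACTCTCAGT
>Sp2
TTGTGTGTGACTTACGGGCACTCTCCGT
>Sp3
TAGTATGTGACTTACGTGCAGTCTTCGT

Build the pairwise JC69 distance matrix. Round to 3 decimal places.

Sp1–Sp2: 5/28 sites differ → p ≈ 0.178571, d = −0.75 ln(1 − 0.238095) = 0.203950 ≈ 0.204.
Sp1–Sp3: 8/28 sites differ → p ≈ 0.285714, d = −0.75 ln(1 − 0.380952) = 0.359679 ≈ 0.360.
Sp2–Sp3: 5/28 sites differ → p ≈ 0.178571, d = −0.75 ln(1 − 0.238095) = 0.203950 ≈ 0.204.

d(Sp1,Sp2) = 0.204, d(Sp1,Sp3) = 0.360, d(Sp2,Sp3) = 0.204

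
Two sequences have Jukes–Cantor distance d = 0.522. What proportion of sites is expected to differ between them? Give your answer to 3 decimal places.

0.376

p = (3/4)(1 − e^(−4d/3)) = 0.75 × (1 − e^(-0.696)) = 0.75 × (1 − 0.498576) = 0.376068.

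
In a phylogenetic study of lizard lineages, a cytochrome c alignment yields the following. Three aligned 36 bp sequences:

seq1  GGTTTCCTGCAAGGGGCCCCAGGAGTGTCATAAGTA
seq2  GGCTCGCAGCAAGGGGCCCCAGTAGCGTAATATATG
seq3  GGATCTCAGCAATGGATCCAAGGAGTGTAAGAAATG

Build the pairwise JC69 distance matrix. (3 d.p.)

seq1–seq2: 10/36 sites differ → p ≈ 0.277778, d = −0.75 ln(1 − 0.370371) = 0.346968 ≈ 0.347.
seq1–seq3: 12/36 sites differ → p ≈ 0.333333, d = −0.75 ln(1 − 0.444444) = 0.440839 ≈ 0.441.
seq2–seq3: 10/36 sites differ → p ≈ 0.277778, d = −0.75 ln(1 − 0.370371) = 0.346968 ≈ 0.347.

d(seq1,seq2) = 0.347, d(seq1,seq3) = 0.441, d(seq2,seq3) = 0.347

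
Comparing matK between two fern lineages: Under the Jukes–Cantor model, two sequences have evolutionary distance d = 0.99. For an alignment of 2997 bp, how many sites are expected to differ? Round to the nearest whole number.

Invert JC69: p = (3/4)(1 − e^(−4d/3)) = 0.75 × (1 − e^(-1.32)) = 0.75 × (1 − 0.267135) = 0.549649.
Expected differing sites = pL ≈ 0.549649 × 2997 = 1647.298053 ≈ 1647.

1647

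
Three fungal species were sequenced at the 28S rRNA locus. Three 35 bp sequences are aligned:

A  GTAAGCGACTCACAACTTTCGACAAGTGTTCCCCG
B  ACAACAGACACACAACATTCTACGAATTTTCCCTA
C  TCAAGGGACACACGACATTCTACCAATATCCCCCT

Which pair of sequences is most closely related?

A–B: 12/35 differ, p = 0.343, d = 0.458.
A–C: 12/35 differ, p = 0.343, d = 0.458.
B–C: 9/35 differ, p = 0.257, d = 0.315.
The smallest distance is between B and C.

B and C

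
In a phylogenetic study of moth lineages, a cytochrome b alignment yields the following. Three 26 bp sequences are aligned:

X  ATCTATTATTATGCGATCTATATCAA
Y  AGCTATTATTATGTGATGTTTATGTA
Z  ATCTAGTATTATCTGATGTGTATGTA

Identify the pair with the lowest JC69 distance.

Y and Z

X–Y: 6/26 differ, p = 0.231, d = 0.276.
X–Z: 7/26 differ, p = 0.269, d = 0.334.
Y–Z: 4/26 differ, p = 0.154, d = 0.172.
The smallest distance is between Y and Z.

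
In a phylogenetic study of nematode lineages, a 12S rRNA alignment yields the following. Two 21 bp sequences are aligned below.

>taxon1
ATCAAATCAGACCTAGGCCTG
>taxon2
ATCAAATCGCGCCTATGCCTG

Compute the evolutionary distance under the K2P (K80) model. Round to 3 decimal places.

Of 21 sites, 2 differences are transitions and 2 are transversions, so P = 2/21 ≈ 0.095238 and Q = 2/21 ≈ 0.095238.
Under the Kimura two-parameter model, d = −½ ln(1 − 2P − Q) − ¼ ln(1 − 2Q).
1 − 2P − Q = 0.714286, giving −½ ln(0.714286) = 0.168236.
1 − 2Q = 0.809524, giving −¼ ln(0.809524) = 0.052827.
d = 0.168236 + 0.052827 = 0.221063.

0.221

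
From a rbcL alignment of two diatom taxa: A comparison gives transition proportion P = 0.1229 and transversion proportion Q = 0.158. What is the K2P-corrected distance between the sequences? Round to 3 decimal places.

0.354

Under the Kimura two-parameter model, d = −½ ln(1 − 2P − Q) − ¼ ln(1 − 2Q).
1 − 2P − Q = 0.5962, giving −½ ln(0.5962) = 0.258590.
1 − 2Q = 0.684, giving −¼ ln(0.684) = 0.094949.
d = 0.258590 + 0.094949 = 0.353539.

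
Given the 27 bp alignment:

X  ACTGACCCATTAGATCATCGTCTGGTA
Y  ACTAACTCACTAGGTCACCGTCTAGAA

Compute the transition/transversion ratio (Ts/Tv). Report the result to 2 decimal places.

6.00

Transitions are A↔G and C↔T; transversions are all other mismatches.
Transitions: 6. Transversions: 1.
R = 6/1 = 6.00.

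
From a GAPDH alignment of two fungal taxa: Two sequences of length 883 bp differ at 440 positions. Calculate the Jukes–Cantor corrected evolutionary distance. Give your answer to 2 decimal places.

0.82

p = 440/883 ≈ 0.498301.
d = −(3/4) ln(1 − 4p/3) = −0.75 ln(1 − 0.664401) = −0.75 ln(0.335599)
  = −0.75 × (-1.091838) = 0.818879 substitutions/site.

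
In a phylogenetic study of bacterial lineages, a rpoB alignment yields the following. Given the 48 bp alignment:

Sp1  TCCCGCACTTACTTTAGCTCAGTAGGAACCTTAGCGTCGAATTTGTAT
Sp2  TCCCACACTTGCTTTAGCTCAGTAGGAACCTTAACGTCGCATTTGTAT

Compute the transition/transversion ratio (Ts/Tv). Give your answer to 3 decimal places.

3.000

Transitions are A↔G and C↔T; transversions are all other mismatches.
Transitions: 3. Transversions: 1.
R = 3/1 = 3.000.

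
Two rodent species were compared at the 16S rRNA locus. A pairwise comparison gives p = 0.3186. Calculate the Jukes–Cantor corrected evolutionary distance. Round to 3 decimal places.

d = −(3/4) ln(1 − 4p/3) = −0.75 ln(1 − 0.4248) = −0.75 ln(0.5752)
  = −0.75 × (-0.553037) = 0.414778 substitutions/site.

0.415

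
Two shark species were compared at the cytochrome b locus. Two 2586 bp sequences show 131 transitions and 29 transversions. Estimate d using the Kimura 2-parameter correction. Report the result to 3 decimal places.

0.065

P = 131/2586 ≈ 0.050657 and Q = 29/2586 ≈ 0.011214.
Under the Kimura two-parameter model, d = −½ ln(1 − 2P − Q) − ¼ ln(1 − 2Q).
1 − 2P − Q = 0.887472, giving −½ ln(0.887472) = 0.059689.
1 − 2Q = 0.977572, giving −¼ ln(0.977572) = 0.005671.
d = 0.059689 + 0.005671 = 0.065360.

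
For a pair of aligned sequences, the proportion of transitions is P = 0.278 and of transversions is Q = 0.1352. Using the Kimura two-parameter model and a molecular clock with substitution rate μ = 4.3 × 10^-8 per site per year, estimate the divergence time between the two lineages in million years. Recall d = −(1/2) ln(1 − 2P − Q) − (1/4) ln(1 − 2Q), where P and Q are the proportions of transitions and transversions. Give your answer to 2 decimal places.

7.75

Under the Kimura two-parameter model, d = −½ ln(1 − 2P − Q) − ¼ ln(1 − 2Q).
1 − 2P − Q = 0.3088, giving −½ ln(0.3088) = 0.587531.
1 − 2Q = 0.7296, giving −¼ ln(0.7296) = 0.078815.
d = 0.587531 + 0.078815 = 0.666346.
Under a molecular clock d = 2μt, so t = d/(2μ) = 0.666346 / (2 × 4.3 × 10^-8) = 7.75 million years.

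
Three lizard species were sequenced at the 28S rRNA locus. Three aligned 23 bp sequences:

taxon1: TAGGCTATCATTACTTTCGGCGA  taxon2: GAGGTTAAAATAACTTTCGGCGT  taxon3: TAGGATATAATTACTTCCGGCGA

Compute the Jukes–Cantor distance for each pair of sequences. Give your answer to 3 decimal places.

d(taxon1,taxon2) = 0.321, d(taxon1,taxon3) = 0.143, d(taxon2,taxon3) = 0.321

taxon1–taxon2: 6/23 sites differ → p ≈ 0.26087, d = −0.75 ln(1 − 0.347827) = 0.320584 ≈ 0.321.
taxon1–taxon3: 3/23 sites differ → p ≈ 0.130435, d = −0.75 ln(1 − 0.173913) = 0.143291 ≈ 0.143.
taxon2–taxon3: 6/23 sites differ → p ≈ 0.26087, d = −0.75 ln(1 − 0.347827) = 0.320584 ≈ 0.321.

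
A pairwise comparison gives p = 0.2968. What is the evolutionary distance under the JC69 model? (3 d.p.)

0.378

d = −(3/4) ln(1 − 4p/3) = −0.75 ln(1 − 0.395733) = −0.75 ln(0.604267)
  = −0.75 × (-0.503739) = 0.377804 substitutions/site.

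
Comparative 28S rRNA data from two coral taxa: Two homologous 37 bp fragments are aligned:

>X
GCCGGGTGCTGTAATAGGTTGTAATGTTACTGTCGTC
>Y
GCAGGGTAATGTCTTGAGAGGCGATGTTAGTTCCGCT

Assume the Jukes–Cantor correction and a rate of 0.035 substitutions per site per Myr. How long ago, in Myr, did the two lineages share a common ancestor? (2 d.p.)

The sequences differ at 16 of 37 sites, so p = 16/37 ≈ 0.432432.
d = −(3/4) ln(1 − 4p/3) = −0.75 ln(1 − 0.576576) = −0.75 ln(0.423424)
  = −0.75 × (-0.859381) = 0.644536 substitutions/site.
Under a molecular clock d = 2μt, so t = d/(2μ) = 0.644536 / (2 × 0.035) = 9.21 Myr.

9.21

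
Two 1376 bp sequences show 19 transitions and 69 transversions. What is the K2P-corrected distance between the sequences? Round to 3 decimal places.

P = 19/1376 ≈ 0.013808 and Q = 69/1376 ≈ 0.050145.
Under the Kimura two-parameter model, d = −½ ln(1 − 2P − Q) − ¼ ln(1 − 2Q).
1 − 2P − Q = 0.922239, giving −½ ln(0.922239) = 0.040475.
1 − 2Q = 0.89971, giving −¼ ln(0.89971) = 0.026421.
d = 0.040475 + 0.026421 = 0.066896.

0.067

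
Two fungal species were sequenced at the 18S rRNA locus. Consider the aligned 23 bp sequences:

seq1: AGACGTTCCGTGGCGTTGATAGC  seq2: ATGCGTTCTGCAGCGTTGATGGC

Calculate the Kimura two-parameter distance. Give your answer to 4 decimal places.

Of 23 sites, 5 differences are transitions and 1 are transversions, so P = 5/23 ≈ 0.217391 and Q = 1/23 ≈ 0.043478.
Under the Kimura two-parameter model, d = −½ ln(1 − 2P − Q) − ¼ ln(1 − 2Q).
1 − 2P − Q = 0.52174, giving −½ ln(0.52174) = 0.325293.
1 − 2Q = 0.913044, giving −¼ ln(0.913044) = 0.022743.
d = 0.325293 + 0.022743 = 0.348036.

0.3480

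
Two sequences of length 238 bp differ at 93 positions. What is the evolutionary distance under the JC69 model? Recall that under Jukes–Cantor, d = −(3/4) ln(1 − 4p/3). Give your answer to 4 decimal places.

p = 93/238 ≈ 0.390756.
d = −(3/4) ln(1 − 4p/3) = −0.75 ln(1 − 0.521008) = −0.75 ln(0.478992)
  = −0.75 × (-0.736071) = 0.552053 substitutions/site.

0.5521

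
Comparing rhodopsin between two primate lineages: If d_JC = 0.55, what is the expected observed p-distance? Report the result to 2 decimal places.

0.39

p = (3/4)(1 − e^(−4d/3)) = 0.75 × (1 − e^(-0.733333)) = 0.75 × (1 − 0.480305) = 0.389771.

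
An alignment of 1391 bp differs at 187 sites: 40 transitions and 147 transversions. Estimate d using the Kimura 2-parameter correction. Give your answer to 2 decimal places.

0.15

P = 40/1391 ≈ 0.028756 and Q = 147/1391 ≈ 0.105679.
Under the Kimura two-parameter model, d = −½ ln(1 − 2P − Q) − ¼ ln(1 − 2Q).
1 − 2P − Q = 0.836809, giving −½ ln(0.836809) = 0.089080.
1 − 2Q = 0.788642, giving −¼ ln(0.788642) = 0.059361.
d = 0.089080 + 0.059361 = 0.148441.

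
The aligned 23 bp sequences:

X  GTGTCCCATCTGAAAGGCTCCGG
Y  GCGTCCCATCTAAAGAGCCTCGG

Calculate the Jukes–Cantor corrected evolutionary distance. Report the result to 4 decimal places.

0.3206

The sequences differ at 6 of 23 sites (2, 12, 15, 16, 19, 20), so p = 6/23 ≈ 0.26087.
d = −(3/4) ln(1 − 4p/3) = −0.75 ln(1 − 0.347827) = −0.75 ln(0.652173)
  = −0.75 × (-0.427445) = 0.320584 substitutions/site.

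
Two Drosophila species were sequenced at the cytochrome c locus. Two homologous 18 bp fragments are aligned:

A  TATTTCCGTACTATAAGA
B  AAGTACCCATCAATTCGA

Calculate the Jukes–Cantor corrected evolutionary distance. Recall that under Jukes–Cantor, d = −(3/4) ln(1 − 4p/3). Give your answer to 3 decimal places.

0.824

The sequences differ at 9 of 18 sites (1, 3, 5, 8, 9, 10, 12, 15, 16), so p = 9/18 = 0.5.
d = −(3/4) ln(1 − 4p/3) = −0.75 ln(1 − 0.666667) = −0.75 ln(0.333333)
  = −0.75 × (-1.098613) = 0.823960 substitutions/site.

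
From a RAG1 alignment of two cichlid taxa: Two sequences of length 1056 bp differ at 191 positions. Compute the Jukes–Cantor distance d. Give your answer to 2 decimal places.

0.21

p = 191/1056 ≈ 0.180871.
d = −(3/4) ln(1 − 4p/3) = −0.75 ln(1 − 0.241161) = −0.75 ln(0.758839)
  = −0.75 × (-0.275966) = 0.206975 substitutions/site.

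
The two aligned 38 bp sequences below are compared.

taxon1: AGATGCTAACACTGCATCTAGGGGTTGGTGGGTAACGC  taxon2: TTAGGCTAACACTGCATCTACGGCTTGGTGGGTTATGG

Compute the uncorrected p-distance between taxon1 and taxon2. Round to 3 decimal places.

The sequences differ at 8 of 38 positions (sites 1, 2, 4, 21, 24, 34, 36, 38).
p = 8/38 = 0.210526… ≈ 0.211 (to 3 d.p.).

0.211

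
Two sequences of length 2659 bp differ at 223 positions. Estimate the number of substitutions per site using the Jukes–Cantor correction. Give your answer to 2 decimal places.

0.09

p = 223/2659 ≈ 0.083866.
d = −(3/4) ln(1 − 4p/3) = −0.75 ln(1 − 0.111821) = −0.75 ln(0.888179)
  = −0.75 × (-0.118582) = 0.088937 substitutions/site.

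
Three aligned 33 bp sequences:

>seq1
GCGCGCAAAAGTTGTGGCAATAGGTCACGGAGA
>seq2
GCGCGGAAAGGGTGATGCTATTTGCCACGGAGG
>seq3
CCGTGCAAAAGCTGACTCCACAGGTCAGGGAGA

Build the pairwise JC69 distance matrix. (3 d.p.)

d(seq1,seq2) = 0.388, d(seq1,seq3) = 0.339, d(seq2,seq3) = 0.625

seq1–seq2: 10/33 sites differ → p ≈ 0.30303, d = −0.75 ln(1 − 0.40404) = 0.388186 ≈ 0.388.
seq1–seq3: 9/33 sites differ → p ≈ 0.272727, d = −0.75 ln(1 − 0.363636) = 0.338988 ≈ 0.339.
seq2–seq3: 14/33 sites differ → p ≈ 0.424242, d = −0.75 ln(1 − 0.565656) = 0.625439 ≈ 0.625.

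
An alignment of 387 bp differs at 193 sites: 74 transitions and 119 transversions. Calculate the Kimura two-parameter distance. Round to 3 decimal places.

0.824

P = 74/387 ≈ 0.191214 and Q = 119/387 ≈ 0.307494.
Under the Kimura two-parameter model, d = −½ ln(1 − 2P − Q) − ¼ ln(1 − 2Q).
1 − 2P − Q = 0.310078, giving −½ ln(0.310078) = 0.585466.
1 − 2Q = 0.385012, giving −¼ ln(0.385012) = 0.238620.
d = 0.585466 + 0.238620 = 0.824086.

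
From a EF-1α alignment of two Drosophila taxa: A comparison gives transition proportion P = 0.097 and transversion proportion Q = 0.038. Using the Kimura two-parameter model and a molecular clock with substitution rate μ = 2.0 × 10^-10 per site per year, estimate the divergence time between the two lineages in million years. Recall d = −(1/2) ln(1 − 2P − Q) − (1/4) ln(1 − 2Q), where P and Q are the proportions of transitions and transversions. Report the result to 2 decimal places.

379.36

Under the Kimura two-parameter model, d = −½ ln(1 − 2P − Q) − ¼ ln(1 − 2Q).
1 − 2P − Q = 0.768, giving −½ ln(0.768) = 0.131983.
1 − 2Q = 0.924, giving −¼ ln(0.924) = 0.019761.
d = 0.131983 + 0.019761 = 0.151744.
Under a molecular clock d = 2μt, so t = d/(2μ) = 0.151744 / (2 × 2.0 × 10^-10) = 379.36 million years.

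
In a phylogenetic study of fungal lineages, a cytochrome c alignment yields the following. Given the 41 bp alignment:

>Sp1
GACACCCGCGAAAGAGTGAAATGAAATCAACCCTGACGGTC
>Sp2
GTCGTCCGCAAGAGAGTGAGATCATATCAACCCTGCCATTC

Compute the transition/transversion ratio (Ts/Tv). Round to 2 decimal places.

1.20

Transitions are A↔G and C↔T; transversions are all other mismatches.
Transitions: 6. Transversions: 5.
R = 6/5 = 1.20.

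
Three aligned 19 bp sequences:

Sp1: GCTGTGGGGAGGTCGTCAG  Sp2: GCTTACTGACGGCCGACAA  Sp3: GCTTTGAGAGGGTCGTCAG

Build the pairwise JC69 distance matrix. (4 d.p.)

Sp1–Sp2: 9/19 sites differ → p ≈ 0.473684, d = −0.75 ln(1 − 0.631579) = 0.748897 ≈ 0.7489.
Sp1–Sp3: 4/19 sites differ → p ≈ 0.210526, d = −0.75 ln(1 − 0.280701) = 0.247109 ≈ 0.2471.
Sp2–Sp3: 7/19 sites differ → p ≈ 0.368421, d = −0.75 ln(1 − 0.491228) = 0.506816 ≈ 0.5068.

d(Sp1,Sp2) = 0.7489, d(Sp1,Sp3) = 0.2471, d(Sp2,Sp3) = 0.5068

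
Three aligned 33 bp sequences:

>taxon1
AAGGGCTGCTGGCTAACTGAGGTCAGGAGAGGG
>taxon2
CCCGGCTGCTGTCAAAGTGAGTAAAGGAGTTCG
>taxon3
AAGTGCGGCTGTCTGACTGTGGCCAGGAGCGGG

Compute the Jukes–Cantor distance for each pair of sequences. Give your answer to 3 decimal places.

d(taxon1,taxon2) = 0.497, d(taxon1,taxon3) = 0.249, d(taxon2,taxon3) = 0.699

taxon1–taxon2: 12/33 sites differ → p ≈ 0.363636, d = −0.75 ln(1 − 0.484848) = 0.497470 ≈ 0.497.
taxon1–taxon3: 7/33 sites differ → p ≈ 0.212121, d = −0.75 ln(1 − 0.282828) = 0.249330 ≈ 0.249.
taxon2–taxon3: 15/33 sites differ → p ≈ 0.454545, d = −0.75 ln(1 − 0.60606) = 0.698667 ≈ 0.699.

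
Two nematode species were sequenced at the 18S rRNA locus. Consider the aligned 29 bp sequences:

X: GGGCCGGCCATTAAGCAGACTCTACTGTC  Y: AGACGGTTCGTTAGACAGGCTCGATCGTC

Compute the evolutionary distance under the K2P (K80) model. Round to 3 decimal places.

Of 29 sites, 9 differences are transitions and 3 are transversions, so P = 9/29 ≈ 0.310345 and Q = 3/29 ≈ 0.103448.
Under the Kimura two-parameter model, d = −½ ln(1 − 2P − Q) − ¼ ln(1 − 2Q).
1 − 2P − Q = 0.275862, giving −½ ln(0.275862) = 0.643927.
1 − 2Q = 0.793104, giving −¼ ln(0.793104) = 0.057950.
d = 0.643927 + 0.057950 = 0.701877.

0.702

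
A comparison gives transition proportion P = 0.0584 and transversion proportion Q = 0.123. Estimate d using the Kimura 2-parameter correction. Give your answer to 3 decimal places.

0.208

Under the Kimura two-parameter model, d = −½ ln(1 − 2P − Q) − ¼ ln(1 − 2Q).
1 − 2P − Q = 0.7602, giving −½ ln(0.7602) = 0.137087.
1 − 2Q = 0.754, giving −¼ ln(0.754) = 0.070591.
d = 0.137087 + 0.070591 = 0.207678.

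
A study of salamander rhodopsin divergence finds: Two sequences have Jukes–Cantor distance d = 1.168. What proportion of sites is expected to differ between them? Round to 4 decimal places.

0.5920

p = (3/4)(1 − e^(−4d/3)) = 0.75 × (1 − e^(-1.557333)) = 0.75 × (1 − 0.210697) = 0.591977.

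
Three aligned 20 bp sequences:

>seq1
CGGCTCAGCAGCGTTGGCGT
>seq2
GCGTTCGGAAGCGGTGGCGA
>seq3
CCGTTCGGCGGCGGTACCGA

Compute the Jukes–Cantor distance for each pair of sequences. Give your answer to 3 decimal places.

d(seq1,seq2) = 0.471, d(seq1,seq3) = 0.572, d(seq2,seq3) = 0.304

seq1–seq2: 7/20 sites differ → p = 0.35, d = −0.75 ln(1 − 0.466667) = 0.471457 ≈ 0.471.
seq1–seq3: 8/20 sites differ → p = 0.4, d = −0.75 ln(1 − 0.533333) = 0.571605 ≈ 0.572.
seq2–seq3: 5/20 sites differ → p = 0.25, d = −0.75 ln(1 − 0.333333) = 0.304098 ≈ 0.304.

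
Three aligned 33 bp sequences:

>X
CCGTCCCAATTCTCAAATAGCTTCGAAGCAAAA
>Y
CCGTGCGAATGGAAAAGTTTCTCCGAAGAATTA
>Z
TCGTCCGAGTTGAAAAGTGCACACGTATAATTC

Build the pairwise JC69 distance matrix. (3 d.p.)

X–Y: 13/33 sites differ → p ≈ 0.393939, d = −0.75 ln(1 − 0.525252) = 0.558728 ≈ 0.559.
X–Z: 18/33 sites differ → p ≈ 0.545455, d = −0.75 ln(1 − 0.727273) = 0.974463 ≈ 0.974.
Y–Z: 12/33 sites differ → p ≈ 0.363636, d = −0.75 ln(1 − 0.484848) = 0.497470 ≈ 0.497.

d(X,Y) = 0.559, d(X,Z) = 0.974, d(Y,Z) = 0.497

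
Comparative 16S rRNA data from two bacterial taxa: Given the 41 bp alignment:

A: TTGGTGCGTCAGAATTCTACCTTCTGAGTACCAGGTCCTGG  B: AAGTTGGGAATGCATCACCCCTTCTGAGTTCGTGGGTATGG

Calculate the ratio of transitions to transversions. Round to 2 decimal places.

0.20

Transitions are A↔G and C↔T; transversions are all other mismatches.
Transitions: 3. Transversions: 15.
R = 3/15 = 0.20.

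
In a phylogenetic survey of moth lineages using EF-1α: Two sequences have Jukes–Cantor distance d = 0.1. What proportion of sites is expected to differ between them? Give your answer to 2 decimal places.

p = (3/4)(1 − e^(−4d/3)) = 0.75 × (1 − e^(-0.133333)) = 0.75 × (1 − 0.875174) = 0.093620.

0.09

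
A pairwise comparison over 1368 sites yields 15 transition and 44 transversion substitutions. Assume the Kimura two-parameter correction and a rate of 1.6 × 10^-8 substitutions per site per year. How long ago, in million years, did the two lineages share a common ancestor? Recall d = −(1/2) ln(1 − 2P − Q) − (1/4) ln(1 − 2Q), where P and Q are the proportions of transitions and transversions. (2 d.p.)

P = 15/1368 ≈ 0.010965 and Q = 44/1368 ≈ 0.032164.
Under the Kimura two-parameter model, d = −½ ln(1 − 2P − Q) − ¼ ln(1 − 2Q).
1 − 2P − Q = 0.945906, giving −½ ln(0.945906) = 0.027806.
1 − 2Q = 0.935672, giving −¼ ln(0.935672) = 0.016623.
d = 0.027806 + 0.016623 = 0.044429.
Under a molecular clock d = 2μt, so t = d/(2μ) = 0.044429 / (2 × 1.6 × 10^-8) = 1.39 million years.

1.39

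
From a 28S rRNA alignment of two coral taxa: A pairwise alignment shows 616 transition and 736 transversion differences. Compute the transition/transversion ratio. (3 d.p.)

R = 616/736 = 0.836956… ≈ 0.837 (to 3 d.p.).

0.837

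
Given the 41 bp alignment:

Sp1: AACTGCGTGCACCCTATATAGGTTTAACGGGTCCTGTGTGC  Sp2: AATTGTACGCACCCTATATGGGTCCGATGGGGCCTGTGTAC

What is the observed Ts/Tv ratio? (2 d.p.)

10.00

Transitions are A↔G and C↔T; transversions are all other mismatches.
Transitions: 10. Transversions: 1.
R = 10/1 = 10.00.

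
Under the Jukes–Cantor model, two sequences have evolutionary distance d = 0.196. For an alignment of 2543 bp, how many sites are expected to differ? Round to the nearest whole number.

439

Invert JC69: p = (3/4)(1 − e^(−4d/3)) = 0.75 × (1 − e^(-0.261333)) = 0.75 × (1 − 0.770024) = 0.172482.
Expected differing sites = pL ≈ 0.172482 × 2543 = 438.621726 ≈ 439.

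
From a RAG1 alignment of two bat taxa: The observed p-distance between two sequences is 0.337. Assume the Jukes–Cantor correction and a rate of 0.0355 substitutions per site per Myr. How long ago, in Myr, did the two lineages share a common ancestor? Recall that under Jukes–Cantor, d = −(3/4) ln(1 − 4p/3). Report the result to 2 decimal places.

6.30

d = −(3/4) ln(1 − 4p/3) = −0.75 ln(1 − 0.449333) = −0.75 ln(0.550667)
  = −0.75 × (-0.596625) = 0.447469 substitutions/site.
Under a molecular clock d = 2μt, so t = d/(2μ) = 0.447469 / (2 × 0.0355) = 6.30 Myr.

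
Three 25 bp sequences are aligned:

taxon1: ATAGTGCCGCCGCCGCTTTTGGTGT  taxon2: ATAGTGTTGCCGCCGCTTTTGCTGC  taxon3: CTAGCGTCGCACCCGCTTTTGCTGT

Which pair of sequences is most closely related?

taxon1–taxon2: 4/25 differ, p = 0.160, d = 0.180.
taxon1–taxon3: 6/25 differ, p = 0.240, d = 0.289.
taxon2–taxon3: 6/25 differ, p = 0.240, d = 0.289.
The smallest distance is between taxon1 and taxon2.

taxon1 and taxon2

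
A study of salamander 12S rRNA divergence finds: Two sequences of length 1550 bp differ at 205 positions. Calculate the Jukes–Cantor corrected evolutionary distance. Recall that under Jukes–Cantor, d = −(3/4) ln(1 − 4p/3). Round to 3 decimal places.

p = 205/1550 ≈ 0.132258.
d = −(3/4) ln(1 − 4p/3) = −0.75 ln(1 − 0.176344) = −0.75 ln(0.823656)
  = −0.75 × (-0.194002) = 0.145502 substitutions/site.

0.146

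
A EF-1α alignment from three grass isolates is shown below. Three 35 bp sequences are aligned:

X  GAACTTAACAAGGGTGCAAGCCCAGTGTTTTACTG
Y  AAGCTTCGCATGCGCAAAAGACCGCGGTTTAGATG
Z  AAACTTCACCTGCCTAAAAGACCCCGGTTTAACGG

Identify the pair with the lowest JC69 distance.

X–Y: 16/35 differ, p = 0.457, d = 0.705.
X–Z: 14/35 differ, p = 0.400, d = 0.572.
Y–Z: 9/35 differ, p = 0.257, d = 0.315.
The smallest distance is between Y and Z.

Y and Z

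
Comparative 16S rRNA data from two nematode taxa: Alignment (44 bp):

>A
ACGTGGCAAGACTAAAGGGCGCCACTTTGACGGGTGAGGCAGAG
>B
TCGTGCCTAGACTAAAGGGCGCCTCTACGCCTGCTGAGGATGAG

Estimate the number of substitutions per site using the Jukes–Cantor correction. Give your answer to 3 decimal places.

0.304

The sequences differ at 11 of 44 sites, so p = 11/44 = 0.25.
d = −(3/4) ln(1 − 4p/3) = −0.75 ln(1 − 0.333333) = −0.75 ln(0.666667)
  = −0.75 × (-0.405465) = 0.304099 substitutions/site.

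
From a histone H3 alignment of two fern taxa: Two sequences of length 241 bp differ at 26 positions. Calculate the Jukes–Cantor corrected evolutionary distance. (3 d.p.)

p = 26/241 ≈ 0.107884.
d = −(3/4) ln(1 − 4p/3) = −0.75 ln(1 − 0.143845) = −0.75 ln(0.856155)
  = −0.75 × (-0.155304) = 0.116478 substitutions/site.

0.116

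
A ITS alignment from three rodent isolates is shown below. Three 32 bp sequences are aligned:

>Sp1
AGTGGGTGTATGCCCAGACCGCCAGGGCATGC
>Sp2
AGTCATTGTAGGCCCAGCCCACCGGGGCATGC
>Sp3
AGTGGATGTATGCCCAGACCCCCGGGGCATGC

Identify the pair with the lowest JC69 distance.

Sp1 and Sp3

Sp1–Sp2: 7/32 differ, p = 0.219, d = 0.259.
Sp1–Sp3: 3/32 differ, p = 0.094, d = 0.100.
Sp2–Sp3: 6/32 differ, p = 0.188, d = 0.216.
The smallest distance is between Sp1 and Sp3.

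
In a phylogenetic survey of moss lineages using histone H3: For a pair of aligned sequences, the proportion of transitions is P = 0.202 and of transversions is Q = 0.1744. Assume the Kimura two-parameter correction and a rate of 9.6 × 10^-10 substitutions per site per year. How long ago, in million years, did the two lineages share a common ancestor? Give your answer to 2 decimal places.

Under the Kimura two-parameter model, d = −½ ln(1 − 2P − Q) − ¼ ln(1 − 2Q).
1 − 2P − Q = 0.4216, giving −½ ln(0.4216) = 0.431849.
1 − 2Q = 0.6512, giving −¼ ln(0.6512) = 0.107235.
d = 0.431849 + 0.107235 = 0.539084.
Under a molecular clock d = 2μt, so t = d/(2μ) = 0.539084 / (2 × 9.6 × 10^-10) = 280.77 million years.

280.77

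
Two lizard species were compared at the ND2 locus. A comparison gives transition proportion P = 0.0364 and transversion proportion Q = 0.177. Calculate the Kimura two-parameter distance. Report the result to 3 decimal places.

0.253

Under the Kimura two-parameter model, d = −½ ln(1 − 2P − Q) − ¼ ln(1 − 2Q).
1 − 2P − Q = 0.7502, giving −½ ln(0.7502) = 0.143708.
1 − 2Q = 0.646, giving −¼ ln(0.646) = 0.109239.
d = 0.143708 + 0.109239 = 0.252947.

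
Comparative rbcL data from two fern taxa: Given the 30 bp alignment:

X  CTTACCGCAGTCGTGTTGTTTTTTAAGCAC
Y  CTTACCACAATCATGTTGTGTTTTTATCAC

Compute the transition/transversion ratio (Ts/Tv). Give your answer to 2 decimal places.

Transitions are A↔G and C↔T; transversions are all other mismatches.
Transitions: 3. Transversions: 3.
R = 3/3 = 1.00.

1.00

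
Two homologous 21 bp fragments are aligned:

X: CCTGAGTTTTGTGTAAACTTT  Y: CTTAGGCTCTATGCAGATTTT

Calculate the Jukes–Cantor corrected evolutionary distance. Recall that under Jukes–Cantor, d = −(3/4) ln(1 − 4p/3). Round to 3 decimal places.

0.635

The sequences differ at 9 of 21 sites (2, 4, 5, 7, 9, 11, 14, 16, 18), so p = 9/21 ≈ 0.428571.
d = −(3/4) ln(1 − 4p/3) = −0.75 ln(1 − 0.571428) = −0.75 ln(0.428572)
  = −0.75 × (-0.847297) = 0.635473 substitutions/site.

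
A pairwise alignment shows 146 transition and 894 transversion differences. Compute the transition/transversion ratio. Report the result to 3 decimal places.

0.163

R = 146/894 = 0.163310… ≈ 0.163 (to 3 d.p.).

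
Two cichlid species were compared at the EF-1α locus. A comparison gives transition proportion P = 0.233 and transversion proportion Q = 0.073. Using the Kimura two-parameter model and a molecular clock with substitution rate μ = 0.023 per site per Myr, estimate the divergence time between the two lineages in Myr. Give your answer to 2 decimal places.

9.27

Under the Kimura two-parameter model, d = −½ ln(1 − 2P − Q) − ¼ ln(1 − 2Q).
1 − 2P − Q = 0.461, giving −½ ln(0.461) = 0.387179.
1 − 2Q = 0.854, giving −¼ ln(0.854) = 0.039456.
d = 0.387179 + 0.039456 = 0.426635.
Under a molecular clock d = 2μt, so t = d/(2μ) = 0.426635 / (2 × 0.023) = 9.27 Myr.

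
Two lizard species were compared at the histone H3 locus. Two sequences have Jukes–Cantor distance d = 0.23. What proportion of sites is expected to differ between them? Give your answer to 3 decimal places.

p = (3/4)(1 − e^(−4d/3)) = 0.75 × (1 − e^(-0.306667)) = 0.75 × (1 − 0.735896) = 0.198078.

0.198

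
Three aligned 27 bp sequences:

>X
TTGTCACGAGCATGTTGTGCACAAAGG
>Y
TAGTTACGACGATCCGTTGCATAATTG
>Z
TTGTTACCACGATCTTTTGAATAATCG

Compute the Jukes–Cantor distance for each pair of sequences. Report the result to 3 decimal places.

d(X,Y) = 0.588, d(X,Z) = 0.511, d(Y,Z) = 0.264

X–Y: 11/27 sites differ → p ≈ 0.407407, d = −0.75 ln(1 − 0.543209) = 0.587647 ≈ 0.588.
X–Z: 10/27 sites differ → p ≈ 0.37037, d = −0.75 ln(1 − 0.493827) = 0.510658 ≈ 0.511.
Y–Z: 6/27 sites differ → p ≈ 0.222222, d = −0.75 ln(1 − 0.296296) = 0.263548 ≈ 0.264.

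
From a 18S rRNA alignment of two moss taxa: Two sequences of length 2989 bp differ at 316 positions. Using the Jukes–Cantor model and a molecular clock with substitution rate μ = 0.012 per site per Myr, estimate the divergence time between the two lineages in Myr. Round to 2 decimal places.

4.75

p = 316/2989 ≈ 0.105721.
d = −(3/4) ln(1 − 4p/3) = −0.75 ln(1 − 0.140961) = −0.75 ln(0.859039)
  = −0.75 × (-0.151941) = 0.113956 substitutions/site.
Under a molecular clock d = 2μt, so t = d/(2μ) = 0.113956 / (2 × 0.012) = 4.75 Myr.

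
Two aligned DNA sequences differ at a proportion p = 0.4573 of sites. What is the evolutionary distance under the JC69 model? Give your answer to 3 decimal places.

d = −(3/4) ln(1 − 4p/3) = −0.75 ln(1 − 0.609733) = −0.75 ln(0.390267)
  = −0.75 × (-0.940924) = 0.705693 substitutions/site.

0.706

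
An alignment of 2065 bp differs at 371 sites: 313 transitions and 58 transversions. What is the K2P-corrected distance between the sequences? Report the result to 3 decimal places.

0.216

P = 313/2065 ≈ 0.151574 and Q = 58/2065 ≈ 0.028087.
Under the Kimura two-parameter model, d = −½ ln(1 − 2P − Q) − ¼ ln(1 − 2Q).
1 − 2P − Q = 0.668765, giving −½ ln(0.668765) = 0.201161.
1 − 2Q = 0.943826, giving −¼ ln(0.943826) = 0.014453.
d = 0.201161 + 0.014453 = 0.215614.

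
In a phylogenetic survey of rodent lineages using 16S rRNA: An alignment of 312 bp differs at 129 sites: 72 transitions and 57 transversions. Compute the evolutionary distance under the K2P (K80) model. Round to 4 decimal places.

0.6304

P = 72/312 ≈ 0.230769 and Q = 57/312 ≈ 0.182692.
Under the Kimura two-parameter model, d = −½ ln(1 − 2P − Q) − ¼ ln(1 − 2Q).
1 − 2P − Q = 0.35577, giving −½ ln(0.35577) = 0.516735.
1 − 2Q = 0.634616, giving −¼ ln(0.634616) = 0.113684.
d = 0.516735 + 0.113684 = 0.630419.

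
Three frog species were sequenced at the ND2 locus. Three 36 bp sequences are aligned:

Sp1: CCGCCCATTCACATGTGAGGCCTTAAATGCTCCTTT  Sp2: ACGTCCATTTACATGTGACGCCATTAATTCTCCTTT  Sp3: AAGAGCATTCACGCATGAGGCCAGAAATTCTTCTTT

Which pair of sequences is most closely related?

Sp1 and Sp2

Sp1–Sp2: 7/36 differ, p = 0.194, d = 0.225.
Sp1–Sp3: 11/36 differ, p = 0.306, d = 0.392.
Sp2–Sp3: 11/36 differ, p = 0.306, d = 0.392.
The smallest distance is between Sp1 and Sp2.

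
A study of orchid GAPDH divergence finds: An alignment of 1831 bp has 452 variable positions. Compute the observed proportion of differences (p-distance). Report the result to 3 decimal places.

0.247

p = 452/1831 = 0.246859… ≈ 0.247 (to 3 d.p.).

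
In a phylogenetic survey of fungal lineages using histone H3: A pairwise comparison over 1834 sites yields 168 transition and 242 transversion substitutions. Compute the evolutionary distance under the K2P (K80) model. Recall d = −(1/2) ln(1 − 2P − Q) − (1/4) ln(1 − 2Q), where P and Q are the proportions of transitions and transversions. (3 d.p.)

P = 168/1834 ≈ 0.091603 and Q = 242/1834 ≈ 0.131952.
Under the Kimura two-parameter model, d = −½ ln(1 − 2P − Q) − ¼ ln(1 − 2Q).
1 − 2P − Q = 0.684842, giving −½ ln(0.684842) = 0.189284.
1 − 2Q = 0.736096, giving −¼ ln(0.736096) = 0.076599.
d = 0.189284 + 0.076599 = 0.265883.

0.266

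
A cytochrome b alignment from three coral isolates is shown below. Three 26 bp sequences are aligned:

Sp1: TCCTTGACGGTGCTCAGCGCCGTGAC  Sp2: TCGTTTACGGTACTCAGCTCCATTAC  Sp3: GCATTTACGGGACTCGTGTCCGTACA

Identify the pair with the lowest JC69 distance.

Sp1–Sp2: 6/26 differ, p = 0.231, d = 0.276.
Sp1–Sp3: 12/26 differ, p = 0.462, d = 0.717.
Sp2–Sp3: 10/26 differ, p = 0.385, d = 0.539.
The smallest distance is between Sp1 and Sp2.

Sp1 and Sp2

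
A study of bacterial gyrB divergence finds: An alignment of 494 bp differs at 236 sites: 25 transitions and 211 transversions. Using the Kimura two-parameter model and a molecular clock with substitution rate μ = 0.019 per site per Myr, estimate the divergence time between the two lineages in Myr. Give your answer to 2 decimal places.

P = 25/494 ≈ 0.050607 and Q = 211/494 ≈ 0.427126.
Under the Kimura two-parameter model, d = −½ ln(1 − 2P − Q) − ¼ ln(1 − 2Q).
1 − 2P − Q = 0.47166, giving −½ ln(0.47166) = 0.375748.
1 − 2Q = 0.145748, giving −¼ ln(0.145748) = 0.481469.
d = 0.375748 + 0.481469 = 0.857217.
Under a molecular clock d = 2μt, so t = d/(2μ) = 0.857217 / (2 × 0.019) = 22.56 Myr.

22.56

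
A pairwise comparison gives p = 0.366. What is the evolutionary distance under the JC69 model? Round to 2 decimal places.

d = −(3/4) ln(1 − 4p/3) = −0.75 ln(1 − 0.488) = −0.75 ln(0.512)
  = −0.75 × (-0.669431) = 0.502073 substitutions/site.

0.50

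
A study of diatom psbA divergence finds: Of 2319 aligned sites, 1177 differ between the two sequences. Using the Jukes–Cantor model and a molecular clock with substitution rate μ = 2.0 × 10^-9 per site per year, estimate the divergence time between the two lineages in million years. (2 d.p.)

p = 1177/2319 ≈ 0.507546.
d = −(3/4) ln(1 − 4p/3) = −0.75 ln(1 − 0.676728) = −0.75 ln(0.323272)
  = −0.75 × (-1.129261) = 0.846946 substitutions/site.
Under a molecular clock d = 2μt, so t = d/(2μ) = 0.846946 / (2 × 2.0 × 10^-9) = 211.74 million years.

211.74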